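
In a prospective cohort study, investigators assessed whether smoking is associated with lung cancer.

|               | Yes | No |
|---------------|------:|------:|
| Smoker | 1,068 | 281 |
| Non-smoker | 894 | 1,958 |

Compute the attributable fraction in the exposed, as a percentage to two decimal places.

60.41

Cells: a = 1068, b = 281, c = 894, d = 1958.
Risk in exposed = 1068/1349 = 0.79170; risk in unexposed = 894/2852 = 0.31346.
RR = 0.79170/0.31346 = 2.52564
AR% = (RR − 1)/RR × 100 = (2.52564 − 1)/2.52564 × 100 = 60.4061%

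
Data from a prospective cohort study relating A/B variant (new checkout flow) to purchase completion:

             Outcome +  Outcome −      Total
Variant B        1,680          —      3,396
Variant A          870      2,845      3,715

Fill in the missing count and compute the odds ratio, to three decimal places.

The missing cell is in the exposed row: 3396 − 1680 = 1716.
So a = 1680, b = 1716, c = 870, d = 2845.
OR = (a·d)/(b·c) = (1680 × 2845) / (1716 × 870) = 4779600 / 1492920 = 3.20151

3.202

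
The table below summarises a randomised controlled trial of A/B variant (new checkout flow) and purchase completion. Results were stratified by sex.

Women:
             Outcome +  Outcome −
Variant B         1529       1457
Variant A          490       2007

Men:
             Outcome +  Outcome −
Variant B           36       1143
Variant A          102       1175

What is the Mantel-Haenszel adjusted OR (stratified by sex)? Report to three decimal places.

3.247

OR_MH = Σ(aᵢdᵢ/nᵢ) / Σ(bᵢcᵢ/nᵢ), where nᵢ is the stratum total.
Stratum 1 (Women): n = 5483; a·d/n = 1529·2007/5483 = 559.6759; b·c/n = 1457·490/5483 = 130.2079
Stratum 2 (Men): n = 2456; a·d/n = 36·1175/2456 = 17.2231; b·c/n = 1143·102/2456 = 47.4699
OR_MH = (559.6759 + 17.2231) / (130.2079 + 47.4699) = 576.8990 / 177.6778 = 3.24688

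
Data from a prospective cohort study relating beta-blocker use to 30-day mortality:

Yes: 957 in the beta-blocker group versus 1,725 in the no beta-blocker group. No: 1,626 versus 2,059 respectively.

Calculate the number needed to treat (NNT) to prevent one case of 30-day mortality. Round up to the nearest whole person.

Risk in treated group = 957/2583 = 0.37050; risk in control = 1725/3784 = 0.45587.
Absolute risk reduction = 0.45587 − 0.37050 = 0.08537
NNT = 1 / ARR = 1 / 0.08537 = 11.714 → round up → 12

12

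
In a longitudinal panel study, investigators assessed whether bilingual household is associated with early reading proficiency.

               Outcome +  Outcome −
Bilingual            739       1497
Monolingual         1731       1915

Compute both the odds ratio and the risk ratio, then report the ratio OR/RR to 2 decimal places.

Cells: a = 739, b = 1497, c = 1731, d = 1915.
OR = (739·1915)/(1497·1731) = 1415185/2591307 = 0.54613
Risk in exposed = 739/2236 = 0.33050; risk in unexposed = 1731/3646 = 0.47477; RR = 0.69613
OR/RR = 0.54613 / 0.69613 = 0.78452
The outcome is not rare, so the OR lies further from 1 than the RR.

0.78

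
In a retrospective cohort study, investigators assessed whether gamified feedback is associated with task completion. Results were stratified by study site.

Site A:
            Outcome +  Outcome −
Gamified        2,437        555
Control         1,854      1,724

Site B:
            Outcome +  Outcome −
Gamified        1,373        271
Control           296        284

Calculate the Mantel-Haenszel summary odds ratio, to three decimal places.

4.229

OR_MH = Σ(aᵢdᵢ/nᵢ) / Σ(bᵢcᵢ/nᵢ), where nᵢ is the stratum total.
Stratum 1 (Site A): n = 6570; a·d/n = 2437·1724/6570 = 639.4807; b·c/n = 555·1854/6570 = 156.6164
Stratum 2 (Site B): n = 2224; a·d/n = 1373·284/2224 = 175.3291; b·c/n = 271·296/2224 = 36.0683
OR_MH = (639.4807 + 175.3291) / (156.6164 + 36.0683) = 814.8098 / 192.6848 = 4.22872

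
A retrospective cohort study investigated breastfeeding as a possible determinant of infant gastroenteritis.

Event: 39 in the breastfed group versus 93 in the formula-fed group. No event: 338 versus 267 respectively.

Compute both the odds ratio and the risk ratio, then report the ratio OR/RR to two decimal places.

0.83

From the description: a = 39, b = 338, c = 93, d = 267.
OR = (39·267)/(338·93) = 10413/31434 = 0.33127
Risk in exposed = 39/377 = 0.10345; risk in unexposed = 93/360 = 0.25833; RR = 0.40044
OR/RR = 0.33127 / 0.40044 = 0.82724
The outcome is not rare, so the OR lies further from 1 than the RR.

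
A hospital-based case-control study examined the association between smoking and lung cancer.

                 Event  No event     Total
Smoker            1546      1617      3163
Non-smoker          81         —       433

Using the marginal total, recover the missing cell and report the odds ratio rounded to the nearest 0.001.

4.155

The missing cell is in the unexposed row: 433 − 81 = 352.
So a = 1546, b = 1617, c = 81, d = 352.
OR = (a·d)/(b·c) = (1546 × 352) / (1617 × 81) = 544192 / 130977 = 4.15487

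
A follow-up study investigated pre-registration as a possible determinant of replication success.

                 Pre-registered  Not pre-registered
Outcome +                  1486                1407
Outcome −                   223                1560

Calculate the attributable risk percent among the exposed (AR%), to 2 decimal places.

45.46

Reading the table with exposure as columns: a = 1486 (Pre-registered, case), b = 223 (Pre-registered, non-case), c = 1407 (Not pre-registered, case), d = 1560.
Risk in exposed = 1486/1709 = 0.86951; risk in unexposed = 1407/2967 = 0.47422.
RR = 0.86951/0.47422 = 1.83358
AR% = (RR − 1)/RR × 100 = (1.83358 − 1)/1.83358 × 100 = 45.4619%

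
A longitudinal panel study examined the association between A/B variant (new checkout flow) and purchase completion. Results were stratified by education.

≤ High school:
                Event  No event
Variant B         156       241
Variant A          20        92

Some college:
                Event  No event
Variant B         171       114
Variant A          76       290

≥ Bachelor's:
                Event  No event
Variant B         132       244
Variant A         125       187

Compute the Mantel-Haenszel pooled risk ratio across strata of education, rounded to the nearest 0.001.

RR_MH = Σ(aᵢ·n₀ᵢ/nᵢ) / Σ(cᵢ·n₁ᵢ/nᵢ), with n₁ᵢ = aᵢ+bᵢ (exposed), n₀ᵢ = cᵢ+dᵢ (unexposed), nᵢ = n₁ᵢ+n₀ᵢ.
Stratum 1 (≤ High school): n₁ = 397, n₀ = 112, n = 509; a·n₀/n = 156·112/509 = 34.3261; c·n₁/n = 20·397/509 = 15.5992
Stratum 2 (Some college): n₁ = 285, n₀ = 366, n = 651; a·n₀/n = 171·366/651 = 96.1382; c·n₁/n = 76·285/651 = 33.2719
Stratum 3 (≥ Bachelor's): n₁ = 376, n₀ = 312, n = 688; a·n₀/n = 132·312/688 = 59.8605; c·n₁/n = 125·376/688 = 68.3140
RR_MH = (34.3261 + 96.1382 + 59.8605) / (15.5992 + 33.2719 + 68.3140) = 190.3248 / 117.1851 = 1.62414

1.624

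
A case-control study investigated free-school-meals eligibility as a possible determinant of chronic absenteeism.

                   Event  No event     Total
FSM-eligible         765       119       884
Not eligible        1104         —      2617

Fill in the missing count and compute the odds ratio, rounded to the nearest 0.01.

8.81

The missing cell is in the unexposed row: 2617 − 1104 = 1513.
So a = 765, b = 119, c = 1104, d = 1513.
OR = (a·d)/(b·c) = (765 × 1513) / (119 × 1104) = 1157445 / 131376 = 8.81017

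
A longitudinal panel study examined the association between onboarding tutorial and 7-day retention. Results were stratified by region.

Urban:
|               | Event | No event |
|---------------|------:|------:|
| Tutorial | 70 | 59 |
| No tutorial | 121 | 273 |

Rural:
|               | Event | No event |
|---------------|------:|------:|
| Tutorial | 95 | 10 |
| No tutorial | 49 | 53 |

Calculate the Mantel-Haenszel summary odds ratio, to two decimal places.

OR_MH = Σ(aᵢdᵢ/nᵢ) / Σ(bᵢcᵢ/nᵢ), where nᵢ is the stratum total.
Stratum 1 (Urban): n = 523; a·d/n = 70·273/523 = 36.5392; b·c/n = 59·121/523 = 13.6501
Stratum 2 (Rural): n = 207; a·d/n = 95·53/207 = 24.3237; b·c/n = 10·49/207 = 2.3671
OR_MH = (36.5392 + 24.3237) / (13.6501 + 2.3671) = 60.8629 / 16.0172 = 3.79983

3.80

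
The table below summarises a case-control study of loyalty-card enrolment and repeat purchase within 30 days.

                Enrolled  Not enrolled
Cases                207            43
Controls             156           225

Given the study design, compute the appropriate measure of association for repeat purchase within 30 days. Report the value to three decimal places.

6.943

Reading the table with exposure as columns: a = 207 (Enrolled, case), b = 156 (Enrolled, non-case), c = 43 (Not enrolled, case), d = 225.
This is a case-control study: participants were sampled on outcome status, so risks in the source population cannot be estimated directly — relative risk is not valid here. The odds ratio is the appropriate measure.
OR = (a·d)/(b·c) = (207 × 225) / (156 × 43) = 46575 / 6708 = 6.94320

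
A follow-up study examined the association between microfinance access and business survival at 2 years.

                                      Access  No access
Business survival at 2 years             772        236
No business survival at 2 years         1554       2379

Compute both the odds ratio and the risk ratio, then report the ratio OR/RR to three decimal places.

1.362

Reading the table with exposure as columns: a = 772 (Access, case), b = 1554 (Access, non-case), c = 236 (No access, case), d = 2379.
OR = (772·2379)/(1554·236) = 1836588/366744 = 5.00782
Risk in exposed = 772/2326 = 0.33190; risk in unexposed = 236/2615 = 0.09025; RR = 3.67762
OR/RR = 5.00782 / 3.67762 = 1.36170
The outcome is not rare, so the OR lies further from 1 than the RR.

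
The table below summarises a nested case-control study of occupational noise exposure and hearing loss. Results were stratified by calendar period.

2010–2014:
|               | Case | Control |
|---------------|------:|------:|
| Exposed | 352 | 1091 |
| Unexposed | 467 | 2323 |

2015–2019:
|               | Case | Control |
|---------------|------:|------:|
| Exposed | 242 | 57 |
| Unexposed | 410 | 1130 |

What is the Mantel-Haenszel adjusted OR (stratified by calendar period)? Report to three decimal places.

2.569

OR_MH = Σ(aᵢdᵢ/nᵢ) / Σ(bᵢcᵢ/nᵢ), where nᵢ is the stratum total.
Stratum 1 (2010–2014): n = 4233; a·d/n = 352·2323/4233 = 193.1717; b·c/n = 1091·467/4233 = 120.3631
Stratum 2 (2015–2019): n = 1839; a·d/n = 242·1130/1839 = 148.7004; b·c/n = 57·410/1839 = 12.7080
OR_MH = (193.1717 + 148.7004) / (120.3631 + 12.7080) = 341.8721 / 133.0711 = 2.56909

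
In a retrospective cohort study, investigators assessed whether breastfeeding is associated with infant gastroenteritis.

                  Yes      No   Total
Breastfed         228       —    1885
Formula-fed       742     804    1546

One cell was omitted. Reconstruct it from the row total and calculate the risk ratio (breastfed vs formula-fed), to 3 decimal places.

0.252

The missing cell is in the exposed row: 1885 − 228 = 1657.
So a = 228, b = 1657, c = 742, d = 804.
RR = [a/(a+b)] / [c/(c+d)] = (228/1885) / (742/1546) = 0.12095/0.47995 = 0.25202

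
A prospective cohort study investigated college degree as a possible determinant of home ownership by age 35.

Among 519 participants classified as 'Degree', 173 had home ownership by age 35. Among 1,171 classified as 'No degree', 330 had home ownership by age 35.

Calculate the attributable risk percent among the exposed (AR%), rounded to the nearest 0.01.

15.46

From the description: a = 173, b = 346, c = 330, d = 841.
Risk in exposed = 173/519 = 0.33333; risk in unexposed = 330/1171 = 0.28181.
RR = 0.33333/0.28181 = 1.18283
AR% = (RR − 1)/RR × 100 = (1.18283 − 1)/1.18283 × 100 = 15.4569%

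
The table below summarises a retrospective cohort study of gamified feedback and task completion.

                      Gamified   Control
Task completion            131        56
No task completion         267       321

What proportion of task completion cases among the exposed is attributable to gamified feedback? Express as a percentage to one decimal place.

Reading the table with exposure as columns: a = 131 (Gamified, case), b = 267 (Gamified, non-case), c = 56 (Control, case), d = 321.
Risk in exposed = 131/398 = 0.32915; risk in unexposed = 56/377 = 0.14854.
RR = 0.32915/0.14854 = 2.21586
AR% = (RR − 1)/RR × 100 = (2.21586 − 1)/2.21586 × 100 = 54.8707%

54.9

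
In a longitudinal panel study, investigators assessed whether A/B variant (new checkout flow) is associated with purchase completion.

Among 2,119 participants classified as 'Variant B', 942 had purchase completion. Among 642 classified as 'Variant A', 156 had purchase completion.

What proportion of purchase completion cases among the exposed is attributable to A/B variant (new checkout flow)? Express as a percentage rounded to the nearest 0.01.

45.34

From the description: a = 942, b = 1177, c = 156, d = 486.
Risk in exposed = 942/2119 = 0.44455; risk in unexposed = 156/642 = 0.24299.
RR = 0.44455/0.24299 = 1.82949
AR% = (RR − 1)/RR × 100 = (1.82949 − 1)/1.82949 × 100 = 45.3400%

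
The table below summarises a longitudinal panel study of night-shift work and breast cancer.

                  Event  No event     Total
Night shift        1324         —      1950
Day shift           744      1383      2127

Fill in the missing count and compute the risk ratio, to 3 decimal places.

1.941

The missing cell is in the exposed row: 1950 − 1324 = 626.
So a = 1324, b = 626, c = 744, d = 1383.
RR = [a/(a+b)] / [c/(c+d)] = (1324/1950) / (744/2127) = 0.67897/0.34979 = 1.94110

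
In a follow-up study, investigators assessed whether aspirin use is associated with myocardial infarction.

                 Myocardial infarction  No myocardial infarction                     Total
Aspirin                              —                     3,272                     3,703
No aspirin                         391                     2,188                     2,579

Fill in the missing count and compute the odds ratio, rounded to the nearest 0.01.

The missing cell is in the exposed row: 3703 − 3272 = 431.
So a = 431, b = 3272, c = 391, d = 2188.
OR = (a·d)/(b·c) = (431 × 2188) / (3272 × 391) = 943028 / 1279352 = 0.73711

0.74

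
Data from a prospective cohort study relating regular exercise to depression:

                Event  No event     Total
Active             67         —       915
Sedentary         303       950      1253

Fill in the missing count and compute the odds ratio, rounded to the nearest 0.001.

0.248

The missing cell is in the exposed row: 915 − 67 = 848.
So a = 67, b = 848, c = 303, d = 950.
OR = (a·d)/(b·c) = (67 × 950) / (848 × 303) = 63650 / 256944 = 0.24772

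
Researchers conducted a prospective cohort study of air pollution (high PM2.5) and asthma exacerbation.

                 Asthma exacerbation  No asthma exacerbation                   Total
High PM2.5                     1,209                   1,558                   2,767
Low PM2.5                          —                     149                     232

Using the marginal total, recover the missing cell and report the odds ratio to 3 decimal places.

The missing cell is in the unexposed row: 232 − 149 = 83.
So a = 1209, b = 1558, c = 83, d = 149.
OR = (a·d)/(b·c) = (1209 × 149) / (1558 × 83) = 180141 / 129314 = 1.39305

1.393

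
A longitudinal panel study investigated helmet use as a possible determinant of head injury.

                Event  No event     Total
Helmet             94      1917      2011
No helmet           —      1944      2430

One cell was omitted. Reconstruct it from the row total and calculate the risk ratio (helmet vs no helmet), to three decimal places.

0.234

The missing cell is in the unexposed row: 2430 − 1944 = 486.
So a = 94, b = 1917, c = 486, d = 1944.
RR = [a/(a+b)] / [c/(c+d)] = (94/2011) / (486/2430) = 0.04674/0.20000 = 0.23371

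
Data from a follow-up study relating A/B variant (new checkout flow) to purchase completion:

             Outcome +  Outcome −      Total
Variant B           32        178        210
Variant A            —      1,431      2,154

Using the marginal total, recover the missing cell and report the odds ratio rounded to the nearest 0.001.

0.356

The missing cell is in the unexposed row: 2154 − 1431 = 723.
So a = 32, b = 178, c = 723, d = 1431.
OR = (a·d)/(b·c) = (32 × 1431) / (178 × 723) = 45792 / 128694 = 0.35582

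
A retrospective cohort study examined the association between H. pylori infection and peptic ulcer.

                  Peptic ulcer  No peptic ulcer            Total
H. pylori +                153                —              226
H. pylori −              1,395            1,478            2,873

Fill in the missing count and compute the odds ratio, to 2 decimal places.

2.22

The missing cell is in the exposed row: 226 − 153 = 73.
So a = 153, b = 73, c = 1395, d = 1478.
OR = (a·d)/(b·c) = (153 × 1478) / (73 × 1395) = 226134 / 101835 = 2.22059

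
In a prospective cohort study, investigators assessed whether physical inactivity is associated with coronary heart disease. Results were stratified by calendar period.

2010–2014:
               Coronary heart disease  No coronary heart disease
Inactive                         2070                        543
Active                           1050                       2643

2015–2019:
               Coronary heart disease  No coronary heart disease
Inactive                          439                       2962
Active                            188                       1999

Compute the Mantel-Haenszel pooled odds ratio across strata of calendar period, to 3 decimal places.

5.391

OR_MH = Σ(aᵢdᵢ/nᵢ) / Σ(bᵢcᵢ/nᵢ), where nᵢ is the stratum total.
Stratum 1 (2010–2014): n = 6306; a·d/n = 2070·2643/6306 = 867.5880; b·c/n = 543·1050/6306 = 90.4139
Stratum 2 (2015–2019): n = 5588; a·d/n = 439·1999/5588 = 157.0438; b·c/n = 2962·188/5588 = 99.6521
OR_MH = (867.5880 + 157.0438) / (90.4139 + 99.6521) = 1024.6319 / 190.0660 = 5.39093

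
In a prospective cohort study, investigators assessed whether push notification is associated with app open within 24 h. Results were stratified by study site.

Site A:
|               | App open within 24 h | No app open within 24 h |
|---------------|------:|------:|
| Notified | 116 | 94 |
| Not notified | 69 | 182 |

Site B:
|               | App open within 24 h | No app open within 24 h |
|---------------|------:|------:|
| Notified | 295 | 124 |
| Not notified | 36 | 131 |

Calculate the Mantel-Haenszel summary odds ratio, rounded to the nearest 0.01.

5.15

OR_MH = Σ(aᵢdᵢ/nᵢ) / Σ(bᵢcᵢ/nᵢ), where nᵢ is the stratum total.
Stratum 1 (Site A): n = 461; a·d/n = 116·182/461 = 45.7961; b·c/n = 94·69/461 = 14.0694
Stratum 2 (Site B): n = 586; a·d/n = 295·131/586 = 65.9471; b·c/n = 124·36/586 = 7.6177
OR_MH = (45.7961 + 65.9471) / (14.0694 + 7.6177) = 111.7432 / 21.6872 = 5.15250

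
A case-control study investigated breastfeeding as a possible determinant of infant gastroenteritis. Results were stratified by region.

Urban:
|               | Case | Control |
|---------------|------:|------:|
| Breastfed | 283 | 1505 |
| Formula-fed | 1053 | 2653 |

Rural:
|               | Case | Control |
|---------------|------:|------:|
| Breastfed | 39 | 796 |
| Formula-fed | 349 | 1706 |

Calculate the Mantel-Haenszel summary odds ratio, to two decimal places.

OR_MH = Σ(aᵢdᵢ/nᵢ) / Σ(bᵢcᵢ/nᵢ), where nᵢ is the stratum total.
Stratum 1 (Urban): n = 5494; a·d/n = 283·2653/5494 = 136.6580; b·c/n = 1505·1053/5494 = 288.4538
Stratum 2 (Rural): n = 2890; a·d/n = 39·1706/2890 = 23.0221; b·c/n = 796·349/2890 = 96.1260
OR_MH = (136.6580 + 23.0221) / (288.4538 + 96.1260) = 159.6801 / 384.5797 = 0.41521

0.42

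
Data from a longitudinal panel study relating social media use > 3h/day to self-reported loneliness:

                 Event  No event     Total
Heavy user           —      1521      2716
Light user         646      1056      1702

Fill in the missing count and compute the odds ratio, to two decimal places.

1.28

The missing cell is in the exposed row: 2716 − 1521 = 1195.
So a = 1195, b = 1521, c = 646, d = 1056.
OR = (a·d)/(b·c) = (1195 × 1056) / (1521 × 646) = 1261920 / 982566 = 1.28431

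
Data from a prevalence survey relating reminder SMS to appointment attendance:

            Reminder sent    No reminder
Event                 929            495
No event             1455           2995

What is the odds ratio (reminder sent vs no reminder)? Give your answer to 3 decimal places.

3.863

Reading the table with exposure as columns: a = 929 (Reminder sent, case), b = 1455 (Reminder sent, non-case), c = 495 (No reminder, case), d = 2995.
OR = (a·d)/(b·c) = (929 × 2995) / (1455 × 495) = 2782355 / 720225 = 3.86317
The odds of appointment attendance are about 3.86 times as high in the reminder sent group.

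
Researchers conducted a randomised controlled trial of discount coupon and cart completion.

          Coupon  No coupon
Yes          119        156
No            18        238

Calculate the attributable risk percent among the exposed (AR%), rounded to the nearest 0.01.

Reading the table with exposure as columns: a = 119 (Coupon, case), b = 18 (Coupon, non-case), c = 156 (No coupon, case), d = 238.
Risk in exposed = 119/137 = 0.86861; risk in unexposed = 156/394 = 0.39594.
RR = 0.86861/0.39594 = 2.19380
AR% = (RR − 1)/RR × 100 = (2.19380 − 1)/2.19380 × 100 = 54.4171%

54.42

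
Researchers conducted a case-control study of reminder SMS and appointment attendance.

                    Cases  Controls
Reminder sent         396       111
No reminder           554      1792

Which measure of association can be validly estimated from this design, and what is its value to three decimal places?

Cells: a = 396, b = 111, c = 554, d = 1792.
This is a case-control study: participants were sampled on outcome status, so risks in the source population cannot be estimated directly — relative risk is not valid here. The odds ratio is the appropriate measure.
OR = (a·d)/(b·c) = (396 × 1792) / (111 × 554) = 709632 / 61494 = 11.53986

11.540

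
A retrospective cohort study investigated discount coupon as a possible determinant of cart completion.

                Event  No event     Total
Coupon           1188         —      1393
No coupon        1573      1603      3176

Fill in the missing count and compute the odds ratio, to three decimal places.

5.906

The missing cell is in the exposed row: 1393 − 1188 = 205.
So a = 1188, b = 205, c = 1573, d = 1603.
OR = (a·d)/(b·c) = (1188 × 1603) / (205 × 1573) = 1904364 / 322465 = 5.90565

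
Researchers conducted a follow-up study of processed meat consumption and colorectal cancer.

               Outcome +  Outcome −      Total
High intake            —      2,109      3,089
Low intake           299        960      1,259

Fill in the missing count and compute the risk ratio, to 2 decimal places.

1.34

The missing cell is in the exposed row: 3089 − 2109 = 980.
So a = 980, b = 2109, c = 299, d = 960.
RR = [a/(a+b)] / [c/(c+d)] = (980/3089) / (299/1259) = 0.31725/0.23749 = 1.33587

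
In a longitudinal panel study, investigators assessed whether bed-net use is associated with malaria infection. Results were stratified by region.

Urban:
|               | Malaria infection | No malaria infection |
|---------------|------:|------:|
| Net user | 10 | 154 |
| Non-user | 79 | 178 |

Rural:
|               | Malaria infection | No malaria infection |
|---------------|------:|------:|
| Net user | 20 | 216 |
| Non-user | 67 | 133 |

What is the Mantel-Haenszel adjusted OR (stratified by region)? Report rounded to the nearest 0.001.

0.166

OR_MH = Σ(aᵢdᵢ/nᵢ) / Σ(bᵢcᵢ/nᵢ), where nᵢ is the stratum total.
Stratum 1 (Urban): n = 421; a·d/n = 10·178/421 = 4.2280; b·c/n = 154·79/421 = 28.8979
Stratum 2 (Rural): n = 436; a·d/n = 20·133/436 = 6.1009; b·c/n = 216·67/436 = 33.1927
OR_MH = (4.2280 + 6.1009) / (28.8979 + 33.1927) = 10.3289 / 62.0905 = 0.16635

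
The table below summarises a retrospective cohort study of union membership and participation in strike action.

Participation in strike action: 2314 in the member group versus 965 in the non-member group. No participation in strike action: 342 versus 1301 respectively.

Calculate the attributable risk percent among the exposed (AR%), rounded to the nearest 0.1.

51.1

From the description: a = 2314, b = 342, c = 965, d = 1301.
Risk in exposed = 2314/2656 = 0.87123; risk in unexposed = 965/2266 = 0.42586.
RR = 0.87123/0.42586 = 2.04582
AR% = (RR − 1)/RR × 100 = (2.04582 − 1)/2.04582 × 100 = 51.1199%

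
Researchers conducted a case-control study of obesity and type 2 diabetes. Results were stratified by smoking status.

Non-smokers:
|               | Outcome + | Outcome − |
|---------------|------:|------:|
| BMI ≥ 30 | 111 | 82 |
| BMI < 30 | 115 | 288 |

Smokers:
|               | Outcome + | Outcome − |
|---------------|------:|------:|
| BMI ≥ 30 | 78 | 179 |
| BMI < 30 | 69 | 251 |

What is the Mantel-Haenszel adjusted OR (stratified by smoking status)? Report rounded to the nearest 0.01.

2.35

OR_MH = Σ(aᵢdᵢ/nᵢ) / Σ(bᵢcᵢ/nᵢ), where nᵢ is the stratum total.
Stratum 1 (Non-smokers): n = 596; a·d/n = 111·288/596 = 53.6376; b·c/n = 82·115/596 = 15.8221
Stratum 2 (Smokers): n = 577; a·d/n = 78·251/577 = 33.9307; b·c/n = 179·69/577 = 21.4055
OR_MH = (53.6376 + 33.9307) / (15.8221 + 21.4055) = 87.5683 / 37.2277 = 2.35223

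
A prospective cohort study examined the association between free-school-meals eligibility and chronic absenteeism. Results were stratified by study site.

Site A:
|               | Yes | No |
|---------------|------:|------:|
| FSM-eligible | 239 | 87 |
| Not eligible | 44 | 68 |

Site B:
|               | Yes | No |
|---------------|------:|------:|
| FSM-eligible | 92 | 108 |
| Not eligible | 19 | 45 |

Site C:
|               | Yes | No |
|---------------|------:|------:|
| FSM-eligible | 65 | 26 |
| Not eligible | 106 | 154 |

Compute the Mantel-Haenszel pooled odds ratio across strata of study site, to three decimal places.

OR_MH = Σ(aᵢdᵢ/nᵢ) / Σ(bᵢcᵢ/nᵢ), where nᵢ is the stratum total.
Stratum 1 (Site A): n = 438; a·d/n = 239·68/438 = 37.1050; b·c/n = 87·44/438 = 8.7397
Stratum 2 (Site B): n = 264; a·d/n = 92·45/264 = 15.6818; b·c/n = 108·19/264 = 7.7727
Stratum 3 (Site C): n = 351; a·d/n = 65·154/351 = 28.5185; b·c/n = 26·106/351 = 7.8519
OR_MH = (37.1050 + 15.6818 + 28.5185) / (8.7397 + 7.7727 + 7.8519) = 81.3054 / 24.3643 = 3.33707

3.337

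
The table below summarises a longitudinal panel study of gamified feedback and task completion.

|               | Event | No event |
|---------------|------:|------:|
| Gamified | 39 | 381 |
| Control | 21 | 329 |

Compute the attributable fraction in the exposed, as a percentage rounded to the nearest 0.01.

Cells: a = 39, b = 381, c = 21, d = 329.
Risk in exposed = 39/420 = 0.09286; risk in unexposed = 21/350 = 0.06000.
RR = 0.09286/0.06000 = 1.54762
AR% = (RR − 1)/RR × 100 = (1.54762 − 1)/1.54762 × 100 = 35.3846%

35.38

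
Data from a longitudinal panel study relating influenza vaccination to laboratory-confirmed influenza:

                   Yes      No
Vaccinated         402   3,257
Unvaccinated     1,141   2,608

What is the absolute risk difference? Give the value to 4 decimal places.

Cells: a = 402, b = 3257, c = 1141, d = 2608.
Risk in exposed = 402/3659 = 0.109866; risk in unexposed = 1141/3749 = 0.304348.
Risk difference = 0.109866 − 0.304348 = -0.194482

-0.1945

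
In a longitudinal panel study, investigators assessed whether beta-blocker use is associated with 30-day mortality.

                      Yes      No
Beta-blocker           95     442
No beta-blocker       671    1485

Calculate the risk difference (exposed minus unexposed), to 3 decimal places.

Cells: a = 95, b = 442, c = 671, d = 1485.
Risk in exposed = 95/537 = 0.176909; risk in unexposed = 671/2156 = 0.311224.
Risk difference = 0.176909 − 0.311224 = -0.134316

-0.134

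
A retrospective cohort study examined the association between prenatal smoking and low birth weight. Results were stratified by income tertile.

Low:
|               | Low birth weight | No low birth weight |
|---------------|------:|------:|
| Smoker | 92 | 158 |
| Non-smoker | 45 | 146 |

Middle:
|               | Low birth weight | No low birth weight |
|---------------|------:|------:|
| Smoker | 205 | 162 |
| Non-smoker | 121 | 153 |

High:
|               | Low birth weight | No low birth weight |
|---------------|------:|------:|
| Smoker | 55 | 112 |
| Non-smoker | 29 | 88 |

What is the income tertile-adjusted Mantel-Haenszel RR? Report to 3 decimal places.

1.342

RR_MH = Σ(aᵢ·n₀ᵢ/nᵢ) / Σ(cᵢ·n₁ᵢ/nᵢ), with n₁ᵢ = aᵢ+bᵢ (exposed), n₀ᵢ = cᵢ+dᵢ (unexposed), nᵢ = n₁ᵢ+n₀ᵢ.
Stratum 1 (Low): n₁ = 250, n₀ = 191, n = 441; a·n₀/n = 92·191/441 = 39.8458; c·n₁/n = 45·250/441 = 25.5102
Stratum 2 (Middle): n₁ = 367, n₀ = 274, n = 641; a·n₀/n = 205·274/641 = 87.6287; c·n₁/n = 121·367/641 = 69.2777
Stratum 3 (High): n₁ = 167, n₀ = 117, n = 284; a·n₀/n = 55·117/284 = 22.6585; c·n₁/n = 29·167/284 = 17.0528
RR_MH = (39.8458 + 87.6287 + 22.6585) / (25.5102 + 69.2777 + 17.0528) = 150.1330 / 111.8407 = 1.34238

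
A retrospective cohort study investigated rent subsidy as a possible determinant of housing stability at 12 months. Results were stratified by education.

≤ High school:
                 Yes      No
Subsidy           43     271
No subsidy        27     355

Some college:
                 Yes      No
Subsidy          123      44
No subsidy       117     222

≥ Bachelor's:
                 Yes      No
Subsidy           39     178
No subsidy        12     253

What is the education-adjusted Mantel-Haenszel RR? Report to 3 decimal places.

2.268

RR_MH = Σ(aᵢ·n₀ᵢ/nᵢ) / Σ(cᵢ·n₁ᵢ/nᵢ), with n₁ᵢ = aᵢ+bᵢ (exposed), n₀ᵢ = cᵢ+dᵢ (unexposed), nᵢ = n₁ᵢ+n₀ᵢ.
Stratum 1 (≤ High school): n₁ = 314, n₀ = 382, n = 696; a·n₀/n = 43·382/696 = 23.6006; c·n₁/n = 27·314/696 = 12.1810
Stratum 2 (Some college): n₁ = 167, n₀ = 339, n = 506; a·n₀/n = 123·339/506 = 82.4051; c·n₁/n = 117·167/506 = 38.6146
Stratum 3 (≥ Bachelor's): n₁ = 217, n₀ = 265, n = 482; a·n₀/n = 39·265/482 = 21.4419; c·n₁/n = 12·217/482 = 5.4025
RR_MH = (23.6006 + 82.4051 + 21.4419) / (12.1810 + 38.6146 + 5.4025) = 127.4476 / 56.1981 = 2.26783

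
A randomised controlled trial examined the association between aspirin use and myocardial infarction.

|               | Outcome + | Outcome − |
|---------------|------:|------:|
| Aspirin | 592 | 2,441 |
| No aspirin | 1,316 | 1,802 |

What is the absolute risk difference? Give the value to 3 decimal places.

-0.227

Cells: a = 592, b = 2441, c = 1316, d = 1802.
Risk in exposed = 592/3033 = 0.195186; risk in unexposed = 1316/3118 = 0.422065.
Risk difference = 0.195186 − 0.422065 = -0.226879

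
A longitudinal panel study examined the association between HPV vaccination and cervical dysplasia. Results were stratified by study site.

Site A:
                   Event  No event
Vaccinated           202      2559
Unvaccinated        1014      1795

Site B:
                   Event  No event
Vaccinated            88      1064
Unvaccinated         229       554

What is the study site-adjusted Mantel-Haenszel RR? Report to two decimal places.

0.22

RR_MH = Σ(aᵢ·n₀ᵢ/nᵢ) / Σ(cᵢ·n₁ᵢ/nᵢ), with n₁ᵢ = aᵢ+bᵢ (exposed), n₀ᵢ = cᵢ+dᵢ (unexposed), nᵢ = n₁ᵢ+n₀ᵢ.
Stratum 1 (Site A): n₁ = 2761, n₀ = 2809, n = 5570; a·n₀/n = 202·2809/5570 = 101.8704; c·n₁/n = 1014·2761/5570 = 502.6309
Stratum 2 (Site B): n₁ = 1152, n₀ = 783, n = 1935; a·n₀/n = 88·783/1935 = 35.6093; c·n₁/n = 229·1152/1935 = 136.3349
RR_MH = (101.8704 + 35.6093) / (502.6309 + 136.3349) = 137.4797 / 638.9658 = 0.21516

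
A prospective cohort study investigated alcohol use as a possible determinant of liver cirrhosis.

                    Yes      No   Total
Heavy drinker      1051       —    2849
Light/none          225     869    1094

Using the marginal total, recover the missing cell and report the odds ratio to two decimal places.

The missing cell is in the exposed row: 2849 − 1051 = 1798.
So a = 1051, b = 1798, c = 225, d = 869.
OR = (a·d)/(b·c) = (1051 × 869) / (1798 × 225) = 913319 / 404550 = 2.25762

2.26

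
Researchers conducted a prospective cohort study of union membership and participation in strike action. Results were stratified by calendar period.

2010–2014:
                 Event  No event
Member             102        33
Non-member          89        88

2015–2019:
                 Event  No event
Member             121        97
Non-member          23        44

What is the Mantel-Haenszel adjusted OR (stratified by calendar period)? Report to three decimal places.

2.752

OR_MH = Σ(aᵢdᵢ/nᵢ) / Σ(bᵢcᵢ/nᵢ), where nᵢ is the stratum total.
Stratum 1 (2010–2014): n = 312; a·d/n = 102·88/312 = 28.7692; b·c/n = 33·89/312 = 9.4135
Stratum 2 (2015–2019): n = 285; a·d/n = 121·44/285 = 18.6807; b·c/n = 97·23/285 = 7.8281
OR_MH = (28.7692 + 18.6807) / (9.4135 + 7.8281) = 47.4499 / 17.2415 = 2.75207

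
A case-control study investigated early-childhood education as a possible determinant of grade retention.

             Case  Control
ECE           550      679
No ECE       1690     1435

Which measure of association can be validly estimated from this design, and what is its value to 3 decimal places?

0.688

Cells: a = 550, b = 679, c = 1690, d = 1435.
This is a case-control study: participants were sampled on outcome status, so risks in the source population cannot be estimated directly — relative risk is not valid here. The odds ratio is the appropriate measure.
OR = (a·d)/(b·c) = (550 × 1435) / (679 × 1690) = 789250 / 1147510 = 0.68779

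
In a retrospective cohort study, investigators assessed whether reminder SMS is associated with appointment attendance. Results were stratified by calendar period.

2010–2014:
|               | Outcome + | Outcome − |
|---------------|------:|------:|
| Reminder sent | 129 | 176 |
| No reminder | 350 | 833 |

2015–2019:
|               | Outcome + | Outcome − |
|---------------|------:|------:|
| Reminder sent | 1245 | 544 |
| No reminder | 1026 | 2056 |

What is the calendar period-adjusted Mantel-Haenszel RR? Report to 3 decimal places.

RR_MH = Σ(aᵢ·n₀ᵢ/nᵢ) / Σ(cᵢ·n₁ᵢ/nᵢ), with n₁ᵢ = aᵢ+bᵢ (exposed), n₀ᵢ = cᵢ+dᵢ (unexposed), nᵢ = n₁ᵢ+n₀ᵢ.
Stratum 1 (2010–2014): n₁ = 305, n₀ = 1183, n = 1488; a·n₀/n = 129·1183/1488 = 102.5585; c·n₁/n = 350·305/1488 = 71.7406
Stratum 2 (2015–2019): n₁ = 1789, n₀ = 3082, n = 4871; a·n₀/n = 1245·3082/4871 = 787.7417; c·n₁/n = 1026·1789/4871 = 376.8249
RR_MH = (102.5585 + 787.7417) / (71.7406 + 376.8249) = 890.3002 / 448.5655 = 1.98477

1.985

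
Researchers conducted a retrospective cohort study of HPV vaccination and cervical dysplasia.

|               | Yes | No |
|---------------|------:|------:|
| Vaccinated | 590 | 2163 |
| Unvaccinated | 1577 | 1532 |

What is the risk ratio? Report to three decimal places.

Cells: a = 590, b = 2163, c = 1577, d = 1532.
Risk in exposed = 590/2753 = 0.21431; risk in unexposed = 1577/3109 = 0.50724.
RR = 0.21431 / 0.50724 = 0.42251
The risk is 58% lower among the exposed than among the unexposed.

0.423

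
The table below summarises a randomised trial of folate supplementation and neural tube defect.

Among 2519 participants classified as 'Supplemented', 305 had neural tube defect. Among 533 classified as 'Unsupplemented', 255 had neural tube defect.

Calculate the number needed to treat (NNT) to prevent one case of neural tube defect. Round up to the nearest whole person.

3

Risk in treated group = 305/2519 = 0.12108; risk in control = 255/533 = 0.47842.
Absolute risk reduction = 0.47842 − 0.12108 = 0.35734
NNT = 1 / ARR = 1 / 0.35734 = 2.798 → round up → 3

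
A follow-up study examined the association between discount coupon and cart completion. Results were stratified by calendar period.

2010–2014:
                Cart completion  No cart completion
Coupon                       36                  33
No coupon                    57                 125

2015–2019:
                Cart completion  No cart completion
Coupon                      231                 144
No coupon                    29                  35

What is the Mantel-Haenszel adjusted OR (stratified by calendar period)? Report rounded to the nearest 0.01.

2.14

OR_MH = Σ(aᵢdᵢ/nᵢ) / Σ(bᵢcᵢ/nᵢ), where nᵢ is the stratum total.
Stratum 1 (2010–2014): n = 251; a·d/n = 36·125/251 = 17.9283; b·c/n = 33·57/251 = 7.4940
Stratum 2 (2015–2019): n = 439; a·d/n = 231·35/439 = 18.4169; b·c/n = 144·29/439 = 9.5125
OR_MH = (17.9283 + 18.4169) / (7.4940 + 9.5125) = 36.3451 / 17.0066 = 2.13713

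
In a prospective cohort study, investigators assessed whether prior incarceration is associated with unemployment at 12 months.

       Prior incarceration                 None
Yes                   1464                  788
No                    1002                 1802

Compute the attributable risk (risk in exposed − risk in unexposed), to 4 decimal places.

0.2894

Reading the table with exposure as columns: a = 1464 (Prior incarceration, case), b = 1002 (Prior incarceration, non-case), c = 788 (None, case), d = 1802.
Risk in exposed = 1464/2466 = 0.593674; risk in unexposed = 788/2590 = 0.304247.
Risk difference = 0.593674 − 0.304247 = 0.289427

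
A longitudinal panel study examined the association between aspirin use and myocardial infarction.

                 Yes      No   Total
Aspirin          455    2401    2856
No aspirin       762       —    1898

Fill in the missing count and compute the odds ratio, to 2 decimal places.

The missing cell is in the unexposed row: 1898 − 762 = 1136.
So a = 455, b = 2401, c = 762, d = 1136.
OR = (a·d)/(b·c) = (455 × 1136) / (2401 × 762) = 516880 / 1829562 = 0.28252

0.28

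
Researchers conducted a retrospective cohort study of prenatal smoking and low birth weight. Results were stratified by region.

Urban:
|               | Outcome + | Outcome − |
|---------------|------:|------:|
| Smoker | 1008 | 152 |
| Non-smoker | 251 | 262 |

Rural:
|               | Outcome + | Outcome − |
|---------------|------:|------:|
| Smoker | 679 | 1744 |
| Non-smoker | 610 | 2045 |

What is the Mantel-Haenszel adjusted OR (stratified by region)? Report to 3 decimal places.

OR_MH = Σ(aᵢdᵢ/nᵢ) / Σ(bᵢcᵢ/nᵢ), where nᵢ is the stratum total.
Stratum 1 (Urban): n = 1673; a·d/n = 1008·262/1673 = 157.8577; b·c/n = 152·251/1673 = 22.8045
Stratum 2 (Rural): n = 5078; a·d/n = 679·2045/5078 = 273.4453; b·c/n = 1744·610/5078 = 209.4998
OR_MH = (157.8577 + 273.4453) / (22.8045 + 209.4998) = 431.3030 / 232.3043 = 1.85663

1.857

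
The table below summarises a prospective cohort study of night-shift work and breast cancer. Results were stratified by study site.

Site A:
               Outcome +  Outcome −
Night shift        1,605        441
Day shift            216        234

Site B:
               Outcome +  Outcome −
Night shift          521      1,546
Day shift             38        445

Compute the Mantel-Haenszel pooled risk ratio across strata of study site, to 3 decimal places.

1.867

RR_MH = Σ(aᵢ·n₀ᵢ/nᵢ) / Σ(cᵢ·n₁ᵢ/nᵢ), with n₁ᵢ = aᵢ+bᵢ (exposed), n₀ᵢ = cᵢ+dᵢ (unexposed), nᵢ = n₁ᵢ+n₀ᵢ.
Stratum 1 (Site A): n₁ = 2046, n₀ = 450, n = 2496; a·n₀/n = 1605·450/2496 = 289.3630; c·n₁/n = 216·2046/2496 = 177.0577
Stratum 2 (Site B): n₁ = 2067, n₀ = 483, n = 2550; a·n₀/n = 521·483/2550 = 98.6835; c·n₁/n = 38·2067/2550 = 30.8024
RR_MH = (289.3630 + 98.6835) / (177.0577 + 30.8024) = 388.0465 / 207.8600 = 1.86686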